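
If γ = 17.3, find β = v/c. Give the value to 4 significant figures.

β = √(1 − 1/γ²) = √(1 − 1/17.3²) = √(0.996659) = 0.9983

β ≈ 0.9983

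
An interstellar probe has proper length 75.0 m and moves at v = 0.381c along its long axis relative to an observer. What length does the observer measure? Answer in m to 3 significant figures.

γ = 1/√(1 − 0.381²) = 1.0816
Length contraction: L = L₀/γ = 75.0/1.0816 = 69.3 m

L ≈ 69.3 m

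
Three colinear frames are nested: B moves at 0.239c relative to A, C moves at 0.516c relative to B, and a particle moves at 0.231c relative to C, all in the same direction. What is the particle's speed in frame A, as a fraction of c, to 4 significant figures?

Compose boost 2: (0.516 + 0.239)/(1 + 0.516×0.239) = 0.7550/1.12332 = 0.672112
Compose boost 3: (0.231 + 0.672112)/(1 + 0.231×0.672112) = 0.903112/1.15526 = 0.7817

u ≈ 0.7817c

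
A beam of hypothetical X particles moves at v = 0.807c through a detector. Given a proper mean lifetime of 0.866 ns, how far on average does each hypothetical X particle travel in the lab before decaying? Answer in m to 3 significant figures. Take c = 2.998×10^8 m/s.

γ = 1/√(1 − 0.807²) = 1.6933
Dilated lifetime: Δt = γτ₀ = 1.6933 × 0.866 ns = 1.4664 ns
d = vΔt = 0.807c × 1.4664 ns = 2.4194×10^8 m/s × 1.4664×10^-9 s = 0.355 m

d ≈ 0.355 m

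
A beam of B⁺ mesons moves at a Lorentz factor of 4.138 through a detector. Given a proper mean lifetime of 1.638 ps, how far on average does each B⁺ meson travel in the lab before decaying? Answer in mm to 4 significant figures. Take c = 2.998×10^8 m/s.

β = √(1 − 1/γ²) = √(1 − 1/4.138²) = 0.970360
Dilated lifetime: Δt = γτ₀ = 4.138 × 1.638 ps = 6.77804 ps
d = vΔt = 0.970360c × 6.77804 ps = 2.90914×10^8 m/s × 6.77804×10^-12 s = 1.972 mm

d ≈ 1.972 mm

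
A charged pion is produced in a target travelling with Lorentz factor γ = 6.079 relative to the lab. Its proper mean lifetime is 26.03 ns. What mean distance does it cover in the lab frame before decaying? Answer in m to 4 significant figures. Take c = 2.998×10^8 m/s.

β = √(1 − 1/γ²) = √(1 − 1/6.079²) = 0.986377
Dilated lifetime: Δt = γτ₀ = 6.079 × 26.03 ns = 158.236 ns
d = vΔt = 0.986377c × 158.236 ns = 2.95716×10^8 m/s × 1.58236×10^-7 s = 46.79 m

d ≈ 46.79 m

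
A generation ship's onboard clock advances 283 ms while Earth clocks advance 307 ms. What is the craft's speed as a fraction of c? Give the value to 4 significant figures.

γ = Δt/τ₀ = 307/283 = 1.08481
β = √(1 − 1/γ²) = √(1 − 1/1.08481²) = 0.3876

β ≈ 0.3876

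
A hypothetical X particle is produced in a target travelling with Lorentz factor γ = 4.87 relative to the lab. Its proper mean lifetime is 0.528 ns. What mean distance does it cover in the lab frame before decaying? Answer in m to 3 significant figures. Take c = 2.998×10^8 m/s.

β = √(1 − 1/γ²) = √(1 − 1/4.87²) = 0.97869
Dilated lifetime: Δt = γτ₀ = 4.87 × 0.528 ns = 2.5714 ns
d = vΔt = 0.97869c × 2.5714 ns = 2.9341×10^8 m/s × 2.5714×10^-9 s = 0.754 m

d ≈ 0.754 m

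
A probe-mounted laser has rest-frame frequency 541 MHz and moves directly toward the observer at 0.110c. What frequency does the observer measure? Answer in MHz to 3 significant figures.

f_obs ≈ 604 MHz

Relativistic Doppler: f_obs = f_src √((1+β)/(1−β))
= 541 × √(1.1100/0.89000) = 541 × 1.1168 = 604 MHz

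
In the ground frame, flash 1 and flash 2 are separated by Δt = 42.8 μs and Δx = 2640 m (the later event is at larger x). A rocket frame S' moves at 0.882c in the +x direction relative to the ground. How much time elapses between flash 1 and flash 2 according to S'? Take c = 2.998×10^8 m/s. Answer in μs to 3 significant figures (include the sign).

γ = 1/√(1 − 0.882²) = 2.1220
Δt' = γ(Δt − vΔx/c²) = 2.1220 × (42.8 μs − 0.882×2640 m / (2.998×10^8 m/s))
= 2.1220 × (35.033 μs) = 74.3 μs

Δt' ≈ 74.3 μs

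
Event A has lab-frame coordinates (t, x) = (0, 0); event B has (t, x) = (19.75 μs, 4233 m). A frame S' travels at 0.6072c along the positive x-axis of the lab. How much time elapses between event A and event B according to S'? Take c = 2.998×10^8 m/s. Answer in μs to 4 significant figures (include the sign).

γ = 1/√(1 − 0.6072²) = 1.25858
Δt' = γ(Δt − vΔx/c²) = 1.25858 × (19.75 μs − 0.6072×4233 m / (2.998×10^8 m/s))
= 1.25858 × (11.1767 μs) = 14.07 μs

Δt' ≈ 14.07 μs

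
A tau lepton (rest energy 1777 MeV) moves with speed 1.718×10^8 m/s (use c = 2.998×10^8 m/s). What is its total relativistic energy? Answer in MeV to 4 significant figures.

β = v/c = 1.718×10^8 / 2.998×10^8 = 0.573049
γ = 1/√(1 − 0.573049²) = 1.22022
E = γm₀c² = 1.22022 × 1777 MeV = 2168 MeV

E ≈ 2168 MeV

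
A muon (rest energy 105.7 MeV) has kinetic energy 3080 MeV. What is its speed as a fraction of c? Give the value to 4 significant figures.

γ = 1 + K/(m₀c²) = 1 + 3080/105.7 = 30.1391
β = √(1 − 1/γ²) = 0.9994

β ≈ 0.9994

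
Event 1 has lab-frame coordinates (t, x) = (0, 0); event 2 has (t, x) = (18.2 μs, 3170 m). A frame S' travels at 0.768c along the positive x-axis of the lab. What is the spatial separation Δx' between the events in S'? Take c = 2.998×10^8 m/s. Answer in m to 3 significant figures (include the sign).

Δx' ≈ -1590 m

γ = 1/√(1 − 0.768²) = 1.5614
Δx' = γ(Δx − vΔt) = 1.5614 × (3170 m − 0.768×(2.998×10^8 m/s)×18.2×10^-6 s)
= 1.5614 × (-1020.5 m) = -1590 m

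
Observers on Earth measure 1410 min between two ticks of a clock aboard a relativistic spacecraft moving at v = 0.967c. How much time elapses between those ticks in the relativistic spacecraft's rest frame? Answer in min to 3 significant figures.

τ₀ ≈ 359 min

γ = 1/√(1 − 0.967²) = 3.9250
Proper time: τ₀ = Δt/γ = 1410/3.9250 = 359 min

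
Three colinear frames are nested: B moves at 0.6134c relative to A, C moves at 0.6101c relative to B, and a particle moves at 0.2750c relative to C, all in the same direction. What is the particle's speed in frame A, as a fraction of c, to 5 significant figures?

u ≈ 0.93612c

Compose boost 2: (0.6101 + 0.6134)/(1 + 0.6101×0.6134) = 1.2235/1.374235 = 0.8903133
Compose boost 3: (0.2750 + 0.8903133)/(1 + 0.2750×0.8903133) = 1.165313/1.244836 = 0.93612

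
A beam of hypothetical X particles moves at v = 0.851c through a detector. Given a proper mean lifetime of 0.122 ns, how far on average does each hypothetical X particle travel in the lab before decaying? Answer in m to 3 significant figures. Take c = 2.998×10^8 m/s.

γ = 1/√(1 − 0.851²) = 1.9042
Dilated lifetime: Δt = γτ₀ = 1.9042 × 0.122 ns = 0.23231 ns
d = vΔt = 0.851c × 0.23231 ns = 2.5513×10^8 m/s × 2.3231×10^-10 s = 0.0593 m

d ≈ 0.0593 m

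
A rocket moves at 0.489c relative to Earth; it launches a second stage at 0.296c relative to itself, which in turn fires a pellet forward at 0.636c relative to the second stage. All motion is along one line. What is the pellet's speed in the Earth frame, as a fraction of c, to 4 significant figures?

u ≈ 0.9203c

Compose boost 2: (0.296 + 0.489)/(1 + 0.296×0.489) = 0.7850/1.14474 = 0.685743
Compose boost 3: (0.636 + 0.685743)/(1 + 0.636×0.685743) = 1.32174/1.43613 = 0.9203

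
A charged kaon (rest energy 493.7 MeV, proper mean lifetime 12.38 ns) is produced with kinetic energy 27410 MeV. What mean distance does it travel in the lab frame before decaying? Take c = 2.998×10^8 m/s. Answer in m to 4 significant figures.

γ = 1 + K/(m₀c²) = 1 + 27410/493.7 = 56.5195
β = √(1 − 1/γ²) = 0.999843
Dilated lifetime: γτ₀ = 56.5195 × 12.38 ns = 699.712 ns
d = βc·γτ₀ = 0.999843 × (2.998×10^8 m/s) × 6.99712×10^-7 s = 209.7 m

d ≈ 209.7 m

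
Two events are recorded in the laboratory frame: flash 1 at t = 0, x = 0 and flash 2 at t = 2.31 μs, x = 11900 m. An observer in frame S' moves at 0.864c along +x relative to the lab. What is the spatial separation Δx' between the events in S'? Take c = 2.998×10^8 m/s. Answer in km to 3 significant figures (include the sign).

γ = 1/√(1 − 0.864²) = 1.9861
Δx' = γ(Δx − vΔt) = 1.9861 × (11900 m − 0.864×(2.998×10^8 m/s)×2.31×10^-6 s)
= 1.9861 × (11302 m) = 22.4 km

Δx' ≈ 22.4 km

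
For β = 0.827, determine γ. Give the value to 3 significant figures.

γ = 1/√(1 − β²) = 1/√(1 − 0.827²) = 1/√(0.31607) = 1.78

γ ≈ 1.78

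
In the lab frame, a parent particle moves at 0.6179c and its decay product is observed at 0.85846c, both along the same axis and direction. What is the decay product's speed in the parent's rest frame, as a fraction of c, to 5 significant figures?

u' ≈ 0.51231c

Inverse velocity addition: u' = (u − v)/(1 − uv/c²)
= (0.85846 − 0.6179)/(1 − 0.85846×0.6179) = 0.24056/0.4695576 = 0.51231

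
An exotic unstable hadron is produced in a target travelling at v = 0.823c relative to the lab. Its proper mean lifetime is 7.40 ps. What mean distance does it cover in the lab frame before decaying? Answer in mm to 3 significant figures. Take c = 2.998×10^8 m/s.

γ = 1/√(1 − 0.823²) = 1.7604
Dilated lifetime: Δt = γτ₀ = 1.7604 × 7.40 ps = 13.027 ps
d = vΔt = 0.823c × 13.027 ps = 2.4674×10^8 m/s × 1.3027×10^-11 s = 3.21 mm

d ≈ 3.21 mm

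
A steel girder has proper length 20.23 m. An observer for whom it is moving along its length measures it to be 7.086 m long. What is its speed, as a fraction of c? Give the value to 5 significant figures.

γ = L₀/L = 20.23/7.086 = 2.854925
β = √(1 − 1/γ²) = 0.93665

β ≈ 0.93665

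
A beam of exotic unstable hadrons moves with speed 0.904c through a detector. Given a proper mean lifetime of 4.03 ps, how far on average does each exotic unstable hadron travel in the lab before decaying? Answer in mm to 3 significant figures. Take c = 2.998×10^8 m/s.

d ≈ 2.55 mm

γ = 1/√(1 − 0.904²) = 2.3390
Dilated lifetime: Δt = γτ₀ = 2.3390 × 4.03 ps = 9.4262 ps
d = vΔt = 0.904c × 9.4262 ps = 2.7102×10^8 m/s × 9.4262×10^-12 s = 2.55 mm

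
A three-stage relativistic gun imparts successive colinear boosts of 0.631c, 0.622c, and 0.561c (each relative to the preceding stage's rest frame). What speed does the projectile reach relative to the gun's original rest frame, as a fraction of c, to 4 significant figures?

u ≈ 0.9708c

Compose boost 2: (0.622 + 0.631)/(1 + 0.622×0.631) = 1.253/1.39248 = 0.899832
Compose boost 3: (0.561 + 0.899832)/(1 + 0.561×0.899832) = 1.46083/1.50481 = 0.9708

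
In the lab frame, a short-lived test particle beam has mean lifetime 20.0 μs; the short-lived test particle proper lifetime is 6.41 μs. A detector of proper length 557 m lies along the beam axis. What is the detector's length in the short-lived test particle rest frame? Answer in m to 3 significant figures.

Time dilation ⇒ γ = Δt/τ₀ = 20.0/6.41 = 3.1201
Length contraction: L = L₀/γ = 557/3.1201 = 179 m

L ≈ 179 m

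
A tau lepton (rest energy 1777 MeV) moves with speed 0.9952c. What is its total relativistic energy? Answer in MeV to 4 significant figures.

γ = 1/√(1 − 0.9952²) = 10.2185
E = γm₀c² = 10.2185 × 1777 MeV = 18160 MeV

E ≈ 18160 MeV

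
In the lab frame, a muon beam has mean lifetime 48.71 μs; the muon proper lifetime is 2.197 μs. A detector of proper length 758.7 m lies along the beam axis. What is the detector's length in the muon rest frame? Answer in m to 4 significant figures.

Time dilation ⇒ γ = Δt/τ₀ = 48.71/2.197 = 22.1711
Length contraction: L = L₀/γ = 758.7/22.1711 = 34.22 m

L ≈ 34.22 m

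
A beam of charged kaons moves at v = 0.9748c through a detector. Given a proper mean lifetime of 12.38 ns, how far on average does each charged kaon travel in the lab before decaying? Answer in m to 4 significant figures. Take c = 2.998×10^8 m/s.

d ≈ 16.22 m

γ = 1/√(1 − 0.9748²) = 4.48268
Dilated lifetime: Δt = γτ₀ = 4.48268 × 12.38 ns = 55.4956 ns
d = vΔt = 0.9748c × 55.4956 ns = 2.92245×10^8 m/s × 5.54956×10^-8 s = 16.22 m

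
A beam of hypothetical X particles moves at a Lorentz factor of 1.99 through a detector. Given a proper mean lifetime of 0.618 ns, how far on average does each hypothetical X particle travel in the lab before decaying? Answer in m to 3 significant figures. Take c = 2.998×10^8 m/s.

d ≈ 0.319 m

β = √(1 − 1/γ²) = √(1 − 1/1.99²) = 0.86457
Dilated lifetime: Δt = γτ₀ = 1.99 × 0.618 ns = 1.2298 ns
d = vΔt = 0.86457c × 1.2298 ns = 2.5920×10^8 m/s × 1.2298×10^-9 s = 0.319 m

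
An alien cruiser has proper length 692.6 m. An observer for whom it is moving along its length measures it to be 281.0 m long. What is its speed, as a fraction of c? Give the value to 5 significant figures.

β ≈ 0.91400

γ = L₀/L = 692.6/281.0 = 2.464769
β = √(1 − 1/γ²) = 0.91400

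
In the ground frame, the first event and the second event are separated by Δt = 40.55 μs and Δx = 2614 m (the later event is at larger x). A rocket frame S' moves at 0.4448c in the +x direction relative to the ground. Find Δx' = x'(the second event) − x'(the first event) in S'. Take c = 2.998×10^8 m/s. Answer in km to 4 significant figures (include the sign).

γ = 1/√(1 − 0.4448²) = 1.11653
Δx' = γ(Δx − vΔt) = 1.11653 × (2614 m − 0.4448×(2.998×10^8 m/s)×40.55×10^-6 s)
= 1.11653 × (-2793.38 m) = -3.119 km

Δx' ≈ -3.119 km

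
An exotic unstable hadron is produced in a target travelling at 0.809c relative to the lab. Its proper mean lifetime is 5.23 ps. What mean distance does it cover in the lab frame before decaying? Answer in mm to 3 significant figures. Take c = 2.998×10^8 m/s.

γ = 1/√(1 − 0.809²) = 1.7012
Dilated lifetime: Δt = γτ₀ = 1.7012 × 5.23 ps = 8.8975 ps
d = vΔt = 0.809c × 8.8975 ps = 2.4254×10^8 m/s × 8.8975×10^-12 s = 2.16 mm

d ≈ 2.16 mm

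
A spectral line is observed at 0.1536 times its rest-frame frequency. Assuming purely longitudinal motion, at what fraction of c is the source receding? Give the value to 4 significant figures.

β ≈ 0.9539

f_obs/f_src = √((1−β)/(1+β)) = 0.1536  ⇒  (1−β)/(1+β) = 0.0235930
β = |1 − D²|/(1 + D²) = |1 − 0.0235930|/(1 + 0.0235930) = 0.9539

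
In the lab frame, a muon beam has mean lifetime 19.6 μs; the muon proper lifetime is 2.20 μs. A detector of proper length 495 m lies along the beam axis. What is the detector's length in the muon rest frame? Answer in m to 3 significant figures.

Time dilation ⇒ γ = Δt/τ₀ = 19.6/2.20 = 8.9091
Length contraction: L = L₀/γ = 495/8.9091 = 55.6 m

L ≈ 55.6 m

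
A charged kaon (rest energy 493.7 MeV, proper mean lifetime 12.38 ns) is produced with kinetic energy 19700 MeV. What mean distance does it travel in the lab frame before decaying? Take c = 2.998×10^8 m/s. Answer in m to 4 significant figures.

d ≈ 151.8 m

γ = 1 + K/(m₀c²) = 1 + 19700/493.7 = 40.9028
β = √(1 − 1/γ²) = 0.999701
Dilated lifetime: γτ₀ = 40.9028 × 12.38 ns = 506.376 ns
d = βc·γτ₀ = 0.999701 × (2.998×10^8 m/s) × 5.06376×10^-7 s = 151.8 m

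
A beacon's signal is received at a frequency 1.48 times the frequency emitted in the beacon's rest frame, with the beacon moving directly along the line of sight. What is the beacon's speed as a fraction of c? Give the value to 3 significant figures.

β ≈ 0.373

f_obs/f_src = √((1+β)/(1−β)) = 1.48  ⇒  (1+β)/(1−β) = 2.1904
β = |1 − D²|/(1 + D²) = |1 − 2.1904|/(1 + 2.1904) = 0.373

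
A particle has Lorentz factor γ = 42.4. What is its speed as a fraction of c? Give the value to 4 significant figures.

β ≈ 0.9997

β = √(1 − 1/γ²) = √(1 − 1/42.4²) = √(0.999444) = 0.9997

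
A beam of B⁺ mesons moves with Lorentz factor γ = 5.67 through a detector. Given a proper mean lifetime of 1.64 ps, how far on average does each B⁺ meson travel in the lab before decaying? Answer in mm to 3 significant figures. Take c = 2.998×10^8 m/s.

d ≈ 2.74 mm

β = √(1 − 1/γ²) = √(1 − 1/5.67²) = 0.98432
Dilated lifetime: Δt = γτ₀ = 5.67 × 1.64 ps = 9.2988 ps
d = vΔt = 0.98432c × 9.2988 ps = 2.9510×10^8 m/s × 9.2988×10^-12 s = 2.74 mm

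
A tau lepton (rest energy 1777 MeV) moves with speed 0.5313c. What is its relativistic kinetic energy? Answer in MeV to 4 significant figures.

K ≈ 320.5 MeV

γ = 1/√(1 − 0.5313²) = 1.18038
K = (γ − 1)m₀c² = (1.18038 − 1) × 1777 MeV = 0.180381 × 1777 MeV = 320.5 MeV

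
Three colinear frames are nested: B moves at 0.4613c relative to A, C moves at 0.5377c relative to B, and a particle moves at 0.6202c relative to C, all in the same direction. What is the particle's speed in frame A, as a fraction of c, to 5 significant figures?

u ≈ 0.94935c

Compose boost 2: (0.5377 + 0.4613)/(1 + 0.5377×0.4613) = 0.99900/1.248041 = 0.8004545
Compose boost 3: (0.6202 + 0.8004545)/(1 + 0.6202×0.8004545) = 1.420654/1.496442 = 0.94935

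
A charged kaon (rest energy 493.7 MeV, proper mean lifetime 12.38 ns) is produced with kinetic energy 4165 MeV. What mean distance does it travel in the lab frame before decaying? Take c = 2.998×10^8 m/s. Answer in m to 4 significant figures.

γ = 1 + K/(m₀c²) = 1 + 4165/493.7 = 9.43630
β = √(1 − 1/γ²) = 0.994369
Dilated lifetime: γτ₀ = 9.43630 × 12.38 ns = 116.821 ns
d = βc·γτ₀ = 0.994369 × (2.998×10^8 m/s) × 1.16821×10^-7 s = 34.83 m

d ≈ 34.83 m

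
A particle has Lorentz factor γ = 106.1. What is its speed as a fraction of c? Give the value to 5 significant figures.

β ≈ 0.99996

β = √(1 − 1/γ²) = √(1 − 1/106.1²) = √(0.9999112) = 0.99996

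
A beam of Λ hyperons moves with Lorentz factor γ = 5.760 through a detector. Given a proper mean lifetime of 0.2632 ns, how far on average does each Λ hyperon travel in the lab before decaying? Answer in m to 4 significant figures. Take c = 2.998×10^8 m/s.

d ≈ 0.4476 m

β = √(1 − 1/γ²) = √(1 − 1/5.760²) = 0.984814
Dilated lifetime: Δt = γτ₀ = 5.760 × 0.2632 ns = 1.51603 ns
d = vΔt = 0.984814c × 1.51603 ns = 2.95247×10^8 m/s × 1.51603×10^-9 s = 0.4476 m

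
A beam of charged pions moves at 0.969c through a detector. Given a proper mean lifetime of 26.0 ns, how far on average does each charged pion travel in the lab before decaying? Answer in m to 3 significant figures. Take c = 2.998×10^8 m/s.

d ≈ 30.6 m

γ = 1/√(1 − 0.969²) = 4.0476
Dilated lifetime: Δt = γτ₀ = 4.0476 × 26.0 ns = 105.24 ns
d = vΔt = 0.969c × 105.24 ns = 2.9051×10^8 m/s × 1.0524×10^-7 s = 30.6 m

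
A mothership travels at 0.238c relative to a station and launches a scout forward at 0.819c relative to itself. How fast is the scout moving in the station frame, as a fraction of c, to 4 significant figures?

u ≈ 0.8846c

Compose boost 2: (0.819 + 0.238)/(1 + 0.819×0.238) = 1.057/1.19492 = 0.8846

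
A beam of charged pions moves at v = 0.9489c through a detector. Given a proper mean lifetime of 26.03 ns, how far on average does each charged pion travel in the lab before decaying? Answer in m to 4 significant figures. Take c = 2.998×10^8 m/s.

γ = 1/√(1 − 0.9489²) = 3.16880
Dilated lifetime: Δt = γτ₀ = 3.16880 × 26.03 ns = 82.4839 ns
d = vΔt = 0.9489c × 82.4839 ns = 2.84480×10^8 m/s × 8.24839×10^-8 s = 23.47 m

d ≈ 23.47 m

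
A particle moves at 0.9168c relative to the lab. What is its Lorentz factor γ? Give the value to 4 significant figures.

γ ≈ 2.504

γ = 1/√(1 − β²) = 1/√(1 − 0.9168²) = 1/√(0.159478) = 2.504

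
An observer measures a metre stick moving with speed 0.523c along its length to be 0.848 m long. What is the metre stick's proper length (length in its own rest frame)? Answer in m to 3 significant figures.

L₀ ≈ 0.995 m

γ = 1/√(1 − 0.523²) = 1.1733
L₀ = γL = 1.1733 × 0.848 = 0.995 m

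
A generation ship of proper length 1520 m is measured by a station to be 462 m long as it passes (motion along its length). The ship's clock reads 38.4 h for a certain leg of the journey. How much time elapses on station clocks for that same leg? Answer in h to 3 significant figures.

Length contraction ⇒ γ = L₀/L = 1520/462 = 3.2900
Time dilation: Δt = γτ₀ = 3.2900 × 38.4 h = 126 h

Δt ≈ 126 h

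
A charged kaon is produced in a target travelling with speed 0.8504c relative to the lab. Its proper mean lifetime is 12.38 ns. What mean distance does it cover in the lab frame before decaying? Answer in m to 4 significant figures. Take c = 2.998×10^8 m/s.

γ = 1/√(1 − 0.8504²) = 1.90065
Dilated lifetime: Δt = γτ₀ = 1.90065 × 12.38 ns = 23.5300 ns
d = vΔt = 0.8504c × 23.5300 ns = 2.54950×10^8 m/s × 2.35300×10^-8 s = 5.999 m

d ≈ 5.999 m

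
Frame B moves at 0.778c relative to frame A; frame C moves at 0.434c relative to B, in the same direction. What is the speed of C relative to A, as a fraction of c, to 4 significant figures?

Compose boost 2: (0.434 + 0.778)/(1 + 0.434×0.778) = 1.212/1.33765 = 0.9061

u ≈ 0.9061c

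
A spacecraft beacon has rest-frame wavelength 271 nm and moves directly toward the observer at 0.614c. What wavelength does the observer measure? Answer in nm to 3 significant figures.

λ_obs ≈ 133 nm

Relativistic Doppler: λ_obs = λ_src √((1−β)/(1+β))
= 271 × √(0.38600/1.6140) = 271 × 0.48904 = 133 nm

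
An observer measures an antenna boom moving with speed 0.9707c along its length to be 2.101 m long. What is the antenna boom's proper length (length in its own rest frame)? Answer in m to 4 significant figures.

γ = 1/√(1 − 0.9707²) = 4.16156
L₀ = γL = 4.16156 × 2.101 = 8.743 m

L₀ ≈ 8.743 m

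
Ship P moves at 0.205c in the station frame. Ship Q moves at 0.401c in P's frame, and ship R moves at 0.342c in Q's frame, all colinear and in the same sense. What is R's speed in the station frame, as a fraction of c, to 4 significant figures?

u ≈ 0.7570c

Compose boost 2: (0.401 + 0.205)/(1 + 0.401×0.205) = 0.6060/1.08221 = 0.559968
Compose boost 3: (0.342 + 0.559968)/(1 + 0.342×0.559968) = 0.901968/1.19151 = 0.7570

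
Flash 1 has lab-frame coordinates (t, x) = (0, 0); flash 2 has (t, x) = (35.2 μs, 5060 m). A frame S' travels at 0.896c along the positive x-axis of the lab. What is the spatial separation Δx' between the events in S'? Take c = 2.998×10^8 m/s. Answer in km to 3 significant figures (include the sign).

Δx' ≈ -9.90 km

γ = 1/√(1 − 0.896²) = 2.2520
Δx' = γ(Δx − vΔt) = 2.2520 × (5060 m − 0.896×(2.998×10^8 m/s)×35.2×10^-6 s)
= 2.2520 × (-4395.5 m) = -9.90 km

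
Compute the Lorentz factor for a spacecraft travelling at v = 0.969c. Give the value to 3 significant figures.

γ ≈ 4.05

γ = 1/√(1 − β²) = 1/√(1 − 0.969²) = 1/√(0.061039) = 4.05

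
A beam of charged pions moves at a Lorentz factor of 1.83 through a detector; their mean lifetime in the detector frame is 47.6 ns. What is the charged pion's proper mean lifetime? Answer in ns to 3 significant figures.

τ₀ ≈ 26.0 ns

γ = 1.83 (given)
Proper time: τ₀ = Δt/γ = 47.6/1.83 = 26.0 ns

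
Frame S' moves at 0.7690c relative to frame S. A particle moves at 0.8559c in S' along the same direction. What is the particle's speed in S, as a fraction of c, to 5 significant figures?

Relativistic velocity addition: u = (u' + v)/(1 + u'v/c²)
= (0.8559 + 0.7690)/(1 + 0.8559×0.7690) = 1.6249/1.658187 = 0.97993

u ≈ 0.97993c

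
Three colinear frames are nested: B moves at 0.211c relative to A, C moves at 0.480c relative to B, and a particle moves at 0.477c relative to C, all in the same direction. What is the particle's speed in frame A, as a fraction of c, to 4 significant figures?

u ≈ 0.8500c

Compose boost 2: (0.480 + 0.211)/(1 + 0.480×0.211) = 0.6910/1.10128 = 0.627452
Compose boost 3: (0.477 + 0.627452)/(1 + 0.477×0.627452) = 1.10445/1.29929 = 0.8500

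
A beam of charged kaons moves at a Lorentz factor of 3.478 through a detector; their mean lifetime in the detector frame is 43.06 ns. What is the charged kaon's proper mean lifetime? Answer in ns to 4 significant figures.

γ = 3.478 (given)
Proper time: τ₀ = Δt/γ = 43.06/3.478 = 12.38 ns

τ₀ ≈ 12.38 ns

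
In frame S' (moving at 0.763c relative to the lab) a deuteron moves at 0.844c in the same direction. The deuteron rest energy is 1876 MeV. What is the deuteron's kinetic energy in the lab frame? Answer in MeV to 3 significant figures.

u_lab = (0.844 + 0.763)/(1 + 0.844×0.763) = 0.977511
γ = 1/√(1 − 0.977511²) = 4.7419
K = (γ − 1)m₀c² = (4.7419 − 1) × 1876 = 3.7419 × 1876 = 7020 MeV

K ≈ 7020 MeV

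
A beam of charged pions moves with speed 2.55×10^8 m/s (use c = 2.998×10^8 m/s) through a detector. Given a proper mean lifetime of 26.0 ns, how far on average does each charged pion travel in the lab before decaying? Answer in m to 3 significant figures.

d ≈ 12.6 m

β = v/c = 2.55×10^8 / 2.998×10^8 = 0.85057
γ = 1/√(1 − 0.85057²) = 1.9016
Dilated lifetime: Δt = γτ₀ = 1.9016 × 26.0 ns = 49.442 ns
d = vΔt = 0.85057c × 49.442 ns = 2.5500×10^8 m/s × 4.9442×10^-8 s = 12.6 m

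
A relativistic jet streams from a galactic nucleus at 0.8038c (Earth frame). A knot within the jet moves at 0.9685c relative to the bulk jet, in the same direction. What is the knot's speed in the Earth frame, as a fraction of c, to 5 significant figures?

u ≈ 0.99652c

Relativistic velocity addition: u = (u' + v)/(1 + u'v/c²)
= (0.9685 + 0.8038)/(1 + 0.9685×0.8038) = 1.7723/1.778480 = 0.99652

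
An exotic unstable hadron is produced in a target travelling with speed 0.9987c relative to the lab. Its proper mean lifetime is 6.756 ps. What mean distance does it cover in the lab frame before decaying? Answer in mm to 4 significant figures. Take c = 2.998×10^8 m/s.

γ = 1/√(1 − 0.9987²) = 19.6180
Dilated lifetime: Δt = γτ₀ = 19.6180 × 6.756 ps = 132.539 ps
d = vΔt = 0.9987c × 132.539 ps = 2.99410×10^8 m/s × 1.32539×10^-10 s = 39.68 mm

d ≈ 39.68 mm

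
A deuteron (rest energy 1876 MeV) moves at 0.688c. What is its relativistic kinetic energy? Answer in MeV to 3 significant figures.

K ≈ 709 MeV

γ = 1/√(1 − 0.688²) = 1.3780
K = (γ − 1)m₀c² = (1.3780 − 1) × 1876 MeV = 0.37796 × 1876 MeV = 709 MeV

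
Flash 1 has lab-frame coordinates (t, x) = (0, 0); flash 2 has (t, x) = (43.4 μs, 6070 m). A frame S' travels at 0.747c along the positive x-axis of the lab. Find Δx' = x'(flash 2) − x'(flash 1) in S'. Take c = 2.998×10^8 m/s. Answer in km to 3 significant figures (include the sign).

γ = 1/√(1 − 0.747²) = 1.5042
Δx' = γ(Δx − vΔt) = 1.5042 × (6070 m − 0.747×(2.998×10^8 m/s)×43.4×10^-6 s)
= 1.5042 × (-3649.5 m) = -5.49 km

Δx' ≈ -5.49 km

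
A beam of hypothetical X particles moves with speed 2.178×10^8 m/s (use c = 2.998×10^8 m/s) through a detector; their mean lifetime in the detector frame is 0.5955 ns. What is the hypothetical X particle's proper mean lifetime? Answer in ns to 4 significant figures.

β = v/c = 2.178×10^8 / 2.998×10^8 = 0.726484
γ = 1/√(1 − 0.726484²) = 1.45522
Proper time: τ₀ = Δt/γ = 0.5955/1.45522 = 0.4092 ns

τ₀ ≈ 0.4092 ns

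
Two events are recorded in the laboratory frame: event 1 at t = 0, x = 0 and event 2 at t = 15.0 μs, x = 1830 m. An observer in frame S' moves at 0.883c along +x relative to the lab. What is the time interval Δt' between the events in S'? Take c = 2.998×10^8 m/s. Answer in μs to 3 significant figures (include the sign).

γ = 1/√(1 − 0.883²) = 2.1305
Δt' = γ(Δt − vΔx/c²) = 2.1305 × (15.0 μs − 0.883×1830 m / (2.998×10^8 m/s))
= 2.1305 × (9.6101 μs) = 20.5 μs

Δt' ≈ 20.5 μs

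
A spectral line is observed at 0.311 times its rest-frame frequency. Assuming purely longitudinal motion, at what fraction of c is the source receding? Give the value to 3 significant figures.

β ≈ 0.824

f_obs/f_src = √((1−β)/(1+β)) = 0.311  ⇒  (1−β)/(1+β) = 0.096721
β = |1 − D²|/(1 + D²) = |1 − 0.096721|/(1 + 0.096721) = 0.824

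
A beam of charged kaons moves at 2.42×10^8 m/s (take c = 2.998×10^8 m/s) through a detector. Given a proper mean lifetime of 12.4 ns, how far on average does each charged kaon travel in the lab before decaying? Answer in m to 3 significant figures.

d ≈ 5.08 m

β = v/c = 2.42×10^8 / 2.998×10^8 = 0.80720
γ = 1/√(1 − 0.80720²) = 1.6941
Dilated lifetime: Δt = γτ₀ = 1.6941 × 12.4 ns = 21.007 ns
d = vΔt = 0.80720c × 21.007 ns = 2.4200×10^8 m/s × 2.1007×10^-8 s = 5.08 m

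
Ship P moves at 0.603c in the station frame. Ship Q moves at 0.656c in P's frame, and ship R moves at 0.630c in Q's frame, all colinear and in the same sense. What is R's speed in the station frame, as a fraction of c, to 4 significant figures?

u ≈ 0.9769c

Compose boost 2: (0.656 + 0.603)/(1 + 0.656×0.603) = 1.259/1.39557 = 0.902142
Compose boost 3: (0.630 + 0.902142)/(1 + 0.630×0.902142) = 1.53214/1.56835 = 0.9769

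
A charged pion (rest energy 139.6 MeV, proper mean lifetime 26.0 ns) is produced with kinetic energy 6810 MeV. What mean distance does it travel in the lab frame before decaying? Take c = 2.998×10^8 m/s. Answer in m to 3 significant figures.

γ = 1 + K/(m₀c²) = 1 + 6810/139.6 = 49.782
β = √(1 − 1/γ²) = 0.99980
Dilated lifetime: γτ₀ = 49.782 × 26.0 ns = 1294.3 ns
d = βc·γτ₀ = 0.99980 × (2.998×10^8 m/s) × 1.2943×10^-6 s = 388 m

d ≈ 388 m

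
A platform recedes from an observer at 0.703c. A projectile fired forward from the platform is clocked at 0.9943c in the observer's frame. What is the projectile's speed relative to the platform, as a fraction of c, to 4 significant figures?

u' ≈ 0.9678c

Inverse velocity addition: u' = (u − v)/(1 − uv/c²)
= (0.9943 − 0.703)/(1 − 0.9943×0.703) = 0.2913/0.301007 = 0.9678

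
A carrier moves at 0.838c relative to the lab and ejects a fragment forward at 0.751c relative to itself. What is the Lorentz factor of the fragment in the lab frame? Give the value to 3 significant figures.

γ ≈ 4.52

u_lab = (0.751 + 0.838)/(1 + 0.751×0.838) = 1.589/1.62934 = 0.975243
γ = 1/√(1 − 0.975243²) = 4.52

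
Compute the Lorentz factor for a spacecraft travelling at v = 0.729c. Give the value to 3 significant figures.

γ ≈ 1.46

γ = 1/√(1 − β²) = 1/√(1 − 0.729²) = 1/√(0.46856) = 1.46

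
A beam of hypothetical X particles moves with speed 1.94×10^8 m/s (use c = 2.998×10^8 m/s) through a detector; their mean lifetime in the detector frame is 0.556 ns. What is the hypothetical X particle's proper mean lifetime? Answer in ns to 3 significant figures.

τ₀ ≈ 0.424 ns

β = v/c = 1.94×10^8 / 2.998×10^8 = 0.64710
γ = 1/√(1 − 0.64710²) = 1.3116
Proper time: τ₀ = Δt/γ = 0.556/1.3116 = 0.424 ns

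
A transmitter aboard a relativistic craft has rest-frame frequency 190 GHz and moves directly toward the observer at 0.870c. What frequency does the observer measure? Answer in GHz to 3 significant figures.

Relativistic Doppler: f_obs = f_src √((1+β)/(1−β))
= 190 × √(1.8700/0.13000) = 190 × 3.7927 = 721 GHz

f_obs ≈ 721 GHz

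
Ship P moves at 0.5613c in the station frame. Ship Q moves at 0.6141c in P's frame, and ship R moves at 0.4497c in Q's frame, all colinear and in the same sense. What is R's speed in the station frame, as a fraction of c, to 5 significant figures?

u ≈ 0.95027c

Compose boost 2: (0.6141 + 0.5613)/(1 + 0.6141×0.5613) = 1.1754/1.344694 = 0.8741020
Compose boost 3: (0.4497 + 0.8741020)/(1 + 0.4497×0.8741020) = 1.323802/1.393084 = 0.95027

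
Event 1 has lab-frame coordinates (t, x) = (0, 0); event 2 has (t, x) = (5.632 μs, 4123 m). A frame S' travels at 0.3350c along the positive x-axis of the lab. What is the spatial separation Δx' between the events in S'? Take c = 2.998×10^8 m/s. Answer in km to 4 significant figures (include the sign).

γ = 1/√(1 − 0.3350²) = 1.06133
Δx' = γ(Δx − vΔt) = 1.06133 × (4123 m − 0.3350×(2.998×10^8 m/s)×5.632×10^-6 s)
= 1.06133 × (3557.36 m) = 3.776 km

Δx' ≈ 3.776 km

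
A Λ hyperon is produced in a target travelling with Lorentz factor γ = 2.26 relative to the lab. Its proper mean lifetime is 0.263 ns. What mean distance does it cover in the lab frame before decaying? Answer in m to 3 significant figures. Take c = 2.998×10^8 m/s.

β = √(1 − 1/γ²) = √(1 − 1/2.26²) = 0.89678
Dilated lifetime: Δt = γτ₀ = 2.26 × 0.263 ns = 0.59438 ns
d = vΔt = 0.89678c × 0.59438 ns = 2.6885×10^8 m/s × 5.9438×10^-10 s = 0.160 m

d ≈ 0.160 m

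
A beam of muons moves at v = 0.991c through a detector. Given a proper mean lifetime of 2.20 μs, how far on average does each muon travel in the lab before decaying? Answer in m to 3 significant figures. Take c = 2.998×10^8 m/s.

d ≈ 4880 m

γ = 1/√(1 − 0.991²) = 7.4704
Dilated lifetime: Δt = γτ₀ = 7.4704 × 2.20 μs = 16.435 μs
d = vΔt = 0.991c × 16.435 μs = 2.9710×10^8 m/s × 1.6435×10^-5 s = 4880 m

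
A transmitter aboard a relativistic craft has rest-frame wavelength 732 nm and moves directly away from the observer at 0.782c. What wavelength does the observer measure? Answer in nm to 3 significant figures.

Relativistic Doppler: λ_obs = λ_src √((1+β)/(1−β))
= 732 × √(1.7820/0.21800) = 732 × 2.8591 = 2090 nm

λ_obs ≈ 2090 nm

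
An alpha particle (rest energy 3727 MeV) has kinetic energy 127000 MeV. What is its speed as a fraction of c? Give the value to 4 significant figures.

β ≈ 0.9996

γ = 1 + K/(m₀c²) = 1 + 127000/3727 = 35.0757
β = √(1 − 1/γ²) = 0.9996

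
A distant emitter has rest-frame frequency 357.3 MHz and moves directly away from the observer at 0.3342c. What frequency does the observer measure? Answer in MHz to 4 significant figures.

Relativistic Doppler: f_obs = f_src √((1−β)/(1+β))
= 357.3 × √(0.665800/1.33420) = 357.3 × 0.706417 = 252.4 MHz

f_obs ≈ 252.4 MHz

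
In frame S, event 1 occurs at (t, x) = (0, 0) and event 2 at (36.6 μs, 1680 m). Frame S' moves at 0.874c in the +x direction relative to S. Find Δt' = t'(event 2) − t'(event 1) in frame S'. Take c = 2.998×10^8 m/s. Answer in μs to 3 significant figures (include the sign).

γ = 1/√(1 − 0.874²) = 2.0579
Δt' = γ(Δt − vΔx/c²) = 2.0579 × (36.6 μs − 0.874×1680 m / (2.998×10^8 m/s))
= 2.0579 × (31.702 μs) = 65.2 μs

Δt' ≈ 65.2 μs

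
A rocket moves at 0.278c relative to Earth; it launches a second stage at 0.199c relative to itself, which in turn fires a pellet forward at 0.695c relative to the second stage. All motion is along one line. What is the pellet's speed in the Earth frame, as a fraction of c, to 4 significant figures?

u ≈ 0.8728c

Compose boost 2: (0.199 + 0.278)/(1 + 0.199×0.278) = 0.4770/1.05532 = 0.451995
Compose boost 3: (0.695 + 0.451995)/(1 + 0.695×0.451995) = 1.14699/1.31414 = 0.8728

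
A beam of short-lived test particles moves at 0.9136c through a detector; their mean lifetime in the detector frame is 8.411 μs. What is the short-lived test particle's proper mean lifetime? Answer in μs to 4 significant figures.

γ = 1/√(1 − 0.9136²) = 2.45933
Proper time: τ₀ = Δt/γ = 8.411/2.45933 = 3.420 μs

τ₀ ≈ 3.420 μs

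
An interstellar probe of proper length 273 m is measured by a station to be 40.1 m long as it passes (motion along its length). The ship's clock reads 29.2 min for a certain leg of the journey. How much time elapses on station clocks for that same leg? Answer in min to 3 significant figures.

Δt ≈ 199 min

Length contraction ⇒ γ = L₀/L = 273/40.1 = 6.8080
Time dilation: Δt = γτ₀ = 6.8080 × 29.2 min = 199 min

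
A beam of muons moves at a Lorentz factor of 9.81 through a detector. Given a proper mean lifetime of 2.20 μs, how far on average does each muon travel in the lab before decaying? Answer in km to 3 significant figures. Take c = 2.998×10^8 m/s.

d ≈ 6.44 km

β = √(1 − 1/γ²) = √(1 − 1/9.81²) = 0.99479
Dilated lifetime: Δt = γτ₀ = 9.81 × 2.20 μs = 21.582 μs
d = vΔt = 0.99479c × 21.582 μs = 2.9824×10^8 m/s × 2.1582×10^-5 s = 6.44 km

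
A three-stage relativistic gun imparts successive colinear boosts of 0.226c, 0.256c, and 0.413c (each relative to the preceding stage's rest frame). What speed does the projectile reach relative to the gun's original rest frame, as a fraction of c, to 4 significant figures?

u ≈ 0.7311c

Compose boost 2: (0.256 + 0.226)/(1 + 0.256×0.226) = 0.4820/1.05786 = 0.455639
Compose boost 3: (0.413 + 0.455639)/(1 + 0.413×0.455639) = 0.868639/1.18818 = 0.7311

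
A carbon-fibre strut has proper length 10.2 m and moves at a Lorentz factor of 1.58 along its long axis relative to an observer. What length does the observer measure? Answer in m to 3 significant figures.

L ≈ 6.46 m

γ = 1.58 (given)
Length contraction: L = L₀/γ = 10.2/1.58 = 6.46 m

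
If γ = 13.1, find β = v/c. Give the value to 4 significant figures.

β = √(1 − 1/γ²) = √(1 − 1/13.1²) = √(0.994173) = 0.9971

β ≈ 0.9971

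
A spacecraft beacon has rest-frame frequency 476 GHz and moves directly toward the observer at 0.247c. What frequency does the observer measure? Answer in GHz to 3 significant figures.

Relativistic Doppler: f_obs = f_src √((1+β)/(1−β))
= 476 × √(1.2470/0.75300) = 476 × 1.2869 = 613 GHz

f_obs ≈ 613 GHz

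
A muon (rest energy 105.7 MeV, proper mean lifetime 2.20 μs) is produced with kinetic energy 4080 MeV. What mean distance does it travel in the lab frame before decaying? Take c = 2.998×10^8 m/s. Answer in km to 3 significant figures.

γ = 1 + K/(m₀c²) = 1 + 4080/105.7 = 39.600
β = √(1 − 1/γ²) = 0.99968
Dilated lifetime: γτ₀ = 39.600 × 2.20 μs = 87.120 μs
d = βc·γτ₀ = 0.99968 × (2.998×10^8 m/s) × 8.7120×10^-5 s = 26.1 km

d ≈ 26.1 km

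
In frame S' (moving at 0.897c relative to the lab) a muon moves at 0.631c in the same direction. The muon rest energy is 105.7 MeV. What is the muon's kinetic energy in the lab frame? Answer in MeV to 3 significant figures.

u_lab = (0.631 + 0.897)/(1 + 0.631×0.897) = 0.975730
γ = 1/√(1 − 0.975730²) = 4.5667
K = (γ − 1)m₀c² = (4.5667 − 1) × 105.7 = 3.5667 × 105.7 = 377 MeV

K ≈ 377 MeV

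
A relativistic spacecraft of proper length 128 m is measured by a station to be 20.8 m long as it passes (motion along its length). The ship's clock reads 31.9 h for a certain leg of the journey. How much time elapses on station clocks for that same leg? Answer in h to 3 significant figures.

Δt ≈ 196 h

Length contraction ⇒ γ = L₀/L = 128/20.8 = 6.1538
Time dilation: Δt = γτ₀ = 6.1538 × 31.9 h = 196 h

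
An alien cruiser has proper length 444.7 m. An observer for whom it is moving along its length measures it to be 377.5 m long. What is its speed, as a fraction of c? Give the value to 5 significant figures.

β ≈ 0.52857

γ = L₀/L = 444.7/377.5 = 1.178013
β = √(1 − 1/γ²) = 0.52857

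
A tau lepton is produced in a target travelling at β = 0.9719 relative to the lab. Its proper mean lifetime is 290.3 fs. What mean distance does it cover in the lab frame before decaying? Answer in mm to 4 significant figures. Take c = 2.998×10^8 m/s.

γ = 1/√(1 − 0.9719²) = 4.24819
Dilated lifetime: Δt = γτ₀ = 4.24819 × 290.3 fs = 1233.25 fs
d = vΔt = 0.9719c × 1233.25 fs = 2.91376×10^8 m/s × 1.23325×10^-12 s = 0.3593 mm

d ≈ 0.3593 mm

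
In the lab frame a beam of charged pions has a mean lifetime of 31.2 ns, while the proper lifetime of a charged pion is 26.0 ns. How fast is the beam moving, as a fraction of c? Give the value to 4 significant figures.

γ = Δt/τ₀ = 31.2/26.0 = 1.20000
β = √(1 − 1/γ²) = √(1 − 1/1.20000²) = 0.5528

β ≈ 0.5528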